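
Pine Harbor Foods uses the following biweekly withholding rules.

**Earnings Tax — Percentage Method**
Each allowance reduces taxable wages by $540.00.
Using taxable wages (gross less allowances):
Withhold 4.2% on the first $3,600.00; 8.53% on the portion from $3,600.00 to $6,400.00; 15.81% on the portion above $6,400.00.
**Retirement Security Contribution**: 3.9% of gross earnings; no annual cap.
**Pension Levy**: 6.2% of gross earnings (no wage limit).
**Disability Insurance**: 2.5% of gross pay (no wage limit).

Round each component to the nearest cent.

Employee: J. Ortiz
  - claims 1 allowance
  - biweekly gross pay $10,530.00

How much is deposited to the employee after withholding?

Earnings Tax: taxable = $10,530.00 − 1×$540.00 = $9,990.00
  $390.04 + 15.81% × ($9,990.00 − $6,400.00) = $390.04 + 15.81% × $3,590.00 = $957.62
Retirement Security Contribution: 3.9% × $10,530.00 = $410.67
Pension Levy: 6.2% × $10,530.00 = $652.86
Disability Insurance: 2.5% × $10,530.00 = $263.25
Total withheld: $957.62 + $410.67 + $652.86 + $263.25 = $2,284.40
Net pay: $10,530.00 − $2,284.40 = $8,245.60

$8,245.60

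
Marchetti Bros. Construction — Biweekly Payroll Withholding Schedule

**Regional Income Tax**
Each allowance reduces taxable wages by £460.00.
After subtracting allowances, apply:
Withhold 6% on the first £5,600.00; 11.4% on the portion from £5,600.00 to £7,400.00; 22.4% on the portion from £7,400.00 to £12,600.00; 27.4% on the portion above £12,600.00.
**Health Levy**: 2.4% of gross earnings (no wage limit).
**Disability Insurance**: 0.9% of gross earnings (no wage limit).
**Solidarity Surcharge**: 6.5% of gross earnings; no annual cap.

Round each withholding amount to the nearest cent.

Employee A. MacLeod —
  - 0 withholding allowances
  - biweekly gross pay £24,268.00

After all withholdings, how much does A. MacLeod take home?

Regional Income Tax: taxable = £24,268.00
  £1,706.00 + 27.4% × (£24,268.00 − £12,600.00) = £1,706.00 + 27.4% × £11,668.00 = £4,903.03
Health Levy: 2.4% × £24,268.00 = £582.43
Disability Insurance: 0.9% × £24,268.00 = £218.41
Solidarity Surcharge: 6.5% × £24,268.00 = £1,577.42
Total withheld: £4,903.03 + £582.43 + £218.41 + £1,577.42 = £7,281.29
Net pay: £24,268.00 − £7,281.29 = £16,986.71

£16,986.71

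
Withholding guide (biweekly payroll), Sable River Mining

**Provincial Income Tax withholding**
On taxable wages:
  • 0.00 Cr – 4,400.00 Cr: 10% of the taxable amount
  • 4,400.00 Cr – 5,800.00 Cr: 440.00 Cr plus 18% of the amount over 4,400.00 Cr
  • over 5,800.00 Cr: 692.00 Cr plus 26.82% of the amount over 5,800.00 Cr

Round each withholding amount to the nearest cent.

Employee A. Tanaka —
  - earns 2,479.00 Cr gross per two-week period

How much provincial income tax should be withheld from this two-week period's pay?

Provincial Income Tax: taxable = 2,479.00 Cr
  10% × 2,479.00 Cr = 247.90 Cr

247.90 Cr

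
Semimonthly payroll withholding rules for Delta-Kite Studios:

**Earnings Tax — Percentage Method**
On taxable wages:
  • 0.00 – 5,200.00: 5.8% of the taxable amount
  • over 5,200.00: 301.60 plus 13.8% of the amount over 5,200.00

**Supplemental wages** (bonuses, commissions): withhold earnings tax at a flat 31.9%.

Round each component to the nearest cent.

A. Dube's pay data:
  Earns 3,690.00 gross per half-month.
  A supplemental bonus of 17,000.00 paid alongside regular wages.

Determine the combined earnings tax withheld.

5,637.02

Earnings Tax: taxable = 3,690.00
  5.8% × 3,690.00 = 214.02
Supplemental (31.9% flat on bonus): 31.9% × 17,000.00 = 5,423.00
Total earnings tax: 214.02 + 5,423.00 = 5,637.02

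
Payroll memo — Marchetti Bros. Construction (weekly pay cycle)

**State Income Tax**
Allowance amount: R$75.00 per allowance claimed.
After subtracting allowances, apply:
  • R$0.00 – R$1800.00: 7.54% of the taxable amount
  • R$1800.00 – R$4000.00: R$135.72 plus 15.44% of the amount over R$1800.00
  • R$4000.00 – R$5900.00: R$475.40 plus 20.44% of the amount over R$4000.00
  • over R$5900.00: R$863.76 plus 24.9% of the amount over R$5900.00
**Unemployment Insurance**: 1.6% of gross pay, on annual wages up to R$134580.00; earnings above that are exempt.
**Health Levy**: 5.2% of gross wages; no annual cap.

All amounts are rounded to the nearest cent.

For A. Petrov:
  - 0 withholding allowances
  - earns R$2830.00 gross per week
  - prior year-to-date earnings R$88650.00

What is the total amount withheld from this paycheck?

R$487.19

State Income Tax: taxable = R$2830.00
  R$135.72 + 15.44% × (R$2830.00 − R$1800.00) = R$135.72 + 15.44% × R$1030.00 = R$294.75
Unemployment Insurance: 1.6% × R$2830.00 = R$45.28
Health Levy: 5.2% × R$2830.00 = R$147.16
Total: R$294.75 + R$45.28 + R$147.16 = R$487.19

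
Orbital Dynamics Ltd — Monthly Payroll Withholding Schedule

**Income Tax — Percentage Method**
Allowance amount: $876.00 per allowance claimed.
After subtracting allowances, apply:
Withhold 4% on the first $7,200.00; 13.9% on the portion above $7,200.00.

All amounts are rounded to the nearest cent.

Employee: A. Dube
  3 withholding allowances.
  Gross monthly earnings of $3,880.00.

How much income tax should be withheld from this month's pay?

Income Tax: taxable = $3,880.00 − 3×$876.00 = $1,252.00
  4% × $1,252.00 = $50.08

$50.08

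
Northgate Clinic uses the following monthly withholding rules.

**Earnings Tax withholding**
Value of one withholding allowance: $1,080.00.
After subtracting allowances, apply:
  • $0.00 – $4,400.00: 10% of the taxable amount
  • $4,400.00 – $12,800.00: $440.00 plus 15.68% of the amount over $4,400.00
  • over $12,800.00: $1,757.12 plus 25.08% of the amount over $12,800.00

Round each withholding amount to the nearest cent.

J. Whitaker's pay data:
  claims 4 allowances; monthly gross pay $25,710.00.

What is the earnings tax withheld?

$3,911.49

Earnings Tax: taxable = $25,710.00 − 4×$1,080.00 = $21,390.00
  $1,757.12 + 25.08% × ($21,390.00 − $12,800.00) = $1,757.12 + 25.08% × $8,590.00 = $3,911.49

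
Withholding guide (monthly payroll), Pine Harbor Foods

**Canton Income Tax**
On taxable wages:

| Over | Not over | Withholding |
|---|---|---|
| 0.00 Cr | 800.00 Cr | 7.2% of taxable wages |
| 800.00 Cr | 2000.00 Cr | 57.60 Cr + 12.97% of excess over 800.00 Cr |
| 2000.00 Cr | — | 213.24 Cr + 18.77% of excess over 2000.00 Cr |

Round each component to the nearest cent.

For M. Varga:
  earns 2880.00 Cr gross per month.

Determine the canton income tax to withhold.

Canton Income Tax: taxable = 2880.00 Cr
  213.24 Cr + 18.77% × (2880.00 Cr − 2000.00 Cr) = 213.24 Cr + 18.77% × 880.00 Cr = 378.42 Cr

378.42 Cr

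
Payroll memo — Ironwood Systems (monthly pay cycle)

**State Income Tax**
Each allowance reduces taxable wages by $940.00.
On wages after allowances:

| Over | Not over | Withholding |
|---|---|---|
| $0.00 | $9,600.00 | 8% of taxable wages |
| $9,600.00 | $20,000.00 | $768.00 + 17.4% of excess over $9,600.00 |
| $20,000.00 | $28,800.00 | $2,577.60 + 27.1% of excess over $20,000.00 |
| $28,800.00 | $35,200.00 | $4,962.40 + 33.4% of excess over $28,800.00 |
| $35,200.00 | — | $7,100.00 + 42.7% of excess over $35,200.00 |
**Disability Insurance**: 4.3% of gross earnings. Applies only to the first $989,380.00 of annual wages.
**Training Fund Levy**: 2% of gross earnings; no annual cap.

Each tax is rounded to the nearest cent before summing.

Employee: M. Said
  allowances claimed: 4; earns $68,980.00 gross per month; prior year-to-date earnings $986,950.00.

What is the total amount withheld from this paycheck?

$21,402.63

State Income Tax: taxable = $68,980.00 − 4×$940.00 = $65,220.00
  $7,100.00 + 42.7% × ($65,220.00 − $35,200.00) = $7,100.00 + 42.7% × $30,020.00 = $19,918.54
Disability Insurance: cap $989,380.00 − YTD $986,950.00 = $2,430.00 subject; 4.3% × $2,430.00 = $104.49
Training Fund Levy: 2% × $68,980.00 = $1,379.60
Total: $19,918.54 + $104.49 + $1,379.60 = $21,402.63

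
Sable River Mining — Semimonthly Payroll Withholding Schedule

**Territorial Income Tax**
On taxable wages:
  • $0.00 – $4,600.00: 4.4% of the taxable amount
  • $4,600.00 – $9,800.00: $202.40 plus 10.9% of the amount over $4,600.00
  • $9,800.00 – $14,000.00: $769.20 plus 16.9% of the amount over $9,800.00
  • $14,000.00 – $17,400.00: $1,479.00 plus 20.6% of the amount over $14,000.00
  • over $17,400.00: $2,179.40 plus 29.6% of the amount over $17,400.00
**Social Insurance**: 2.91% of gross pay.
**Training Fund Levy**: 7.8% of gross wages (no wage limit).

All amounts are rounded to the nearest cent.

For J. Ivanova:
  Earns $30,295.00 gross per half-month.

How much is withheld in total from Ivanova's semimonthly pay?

$9,240.91

Territorial Income Tax: taxable = $30,295.00
  $2,179.40 + 29.6% × ($30,295.00 − $17,400.00) = $2,179.40 + 29.6% × $12,895.00 = $5,996.32
Social Insurance: 2.91% × $30,295.00 = $881.58
Training Fund Levy: 7.8% × $30,295.00 = $2,363.01
Total: $5,996.32 + $881.58 + $2,363.01 = $9,240.91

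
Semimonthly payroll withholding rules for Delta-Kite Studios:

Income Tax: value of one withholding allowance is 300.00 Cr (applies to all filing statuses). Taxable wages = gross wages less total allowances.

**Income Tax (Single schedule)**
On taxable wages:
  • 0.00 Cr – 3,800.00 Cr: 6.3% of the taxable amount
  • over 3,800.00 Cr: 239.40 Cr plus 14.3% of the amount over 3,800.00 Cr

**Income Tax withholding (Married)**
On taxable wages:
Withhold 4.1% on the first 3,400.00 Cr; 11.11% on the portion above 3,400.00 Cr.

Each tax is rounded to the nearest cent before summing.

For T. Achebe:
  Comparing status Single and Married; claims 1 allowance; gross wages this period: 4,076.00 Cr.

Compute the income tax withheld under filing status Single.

237.89 Cr

Income Tax (Single): taxable = 4,076.00 Cr − 1×300.00 Cr = 3,776.00 Cr
  6.3% × 3,776.00 Cr = 237.89 Cr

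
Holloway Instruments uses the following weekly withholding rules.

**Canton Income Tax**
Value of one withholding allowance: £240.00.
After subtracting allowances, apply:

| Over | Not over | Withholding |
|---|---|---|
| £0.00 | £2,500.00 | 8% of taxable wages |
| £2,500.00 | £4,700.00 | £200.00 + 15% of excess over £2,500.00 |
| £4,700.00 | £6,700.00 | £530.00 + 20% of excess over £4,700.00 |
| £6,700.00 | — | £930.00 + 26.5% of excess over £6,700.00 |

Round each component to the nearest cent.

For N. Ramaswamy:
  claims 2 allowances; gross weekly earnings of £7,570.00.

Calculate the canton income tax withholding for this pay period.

£1,033.35

Canton Income Tax: taxable = £7,570.00 − 2×£240.00 = £7,090.00
  £930.00 + 26.5% × (£7,090.00 − £6,700.00) = £930.00 + 26.5% × £390.00 = £1,033.35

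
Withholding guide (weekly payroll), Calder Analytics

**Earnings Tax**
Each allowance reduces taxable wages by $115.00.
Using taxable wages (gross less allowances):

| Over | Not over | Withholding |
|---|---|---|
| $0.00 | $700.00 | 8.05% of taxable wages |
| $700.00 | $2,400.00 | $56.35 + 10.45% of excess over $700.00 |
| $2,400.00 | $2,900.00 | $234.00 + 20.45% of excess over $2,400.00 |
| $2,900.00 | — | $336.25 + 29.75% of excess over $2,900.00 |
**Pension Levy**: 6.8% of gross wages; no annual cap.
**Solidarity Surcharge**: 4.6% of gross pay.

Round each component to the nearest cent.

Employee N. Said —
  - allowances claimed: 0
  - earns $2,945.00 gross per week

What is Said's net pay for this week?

Earnings Tax: taxable = $2,945.00
  $336.25 + 29.75% × ($2,945.00 − $2,900.00) = $336.25 + 29.75% × $45.00 = $349.64
Pension Levy: 6.8% × $2,945.00 = $200.26
Solidarity Surcharge: 4.6% × $2,945.00 = $135.47
Total withheld: $349.64 + $200.26 + $135.47 = $685.37
Net pay: $2,945.00 − $685.37 = $2,259.63

$2,259.63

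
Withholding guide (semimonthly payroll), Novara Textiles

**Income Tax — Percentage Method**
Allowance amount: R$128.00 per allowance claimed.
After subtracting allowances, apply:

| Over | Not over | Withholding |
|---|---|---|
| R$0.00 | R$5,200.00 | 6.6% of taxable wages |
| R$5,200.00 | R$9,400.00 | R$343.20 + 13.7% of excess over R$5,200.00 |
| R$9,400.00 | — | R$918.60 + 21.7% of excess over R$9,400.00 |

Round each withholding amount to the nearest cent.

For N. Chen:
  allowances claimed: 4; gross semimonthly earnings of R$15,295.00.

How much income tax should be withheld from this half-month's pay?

Income Tax: taxable = R$15,295.00 − 4×R$128.00 = R$14,783.00
  R$918.60 + 21.7% × (R$14,783.00 − R$9,400.00) = R$918.60 + 21.7% × R$5,383.00 = R$2,086.71

R$2,086.71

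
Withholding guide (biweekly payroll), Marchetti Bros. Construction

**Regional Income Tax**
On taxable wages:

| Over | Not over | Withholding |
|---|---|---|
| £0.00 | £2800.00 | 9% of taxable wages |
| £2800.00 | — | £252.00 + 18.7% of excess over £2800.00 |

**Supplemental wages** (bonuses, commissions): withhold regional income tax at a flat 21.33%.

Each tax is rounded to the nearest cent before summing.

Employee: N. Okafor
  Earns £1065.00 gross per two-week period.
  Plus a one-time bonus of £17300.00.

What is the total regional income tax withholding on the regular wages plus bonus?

Regional Income Tax: taxable = £1065.00
  9% × £1065.00 = £95.85
Supplemental (21.33% flat on bonus): 21.33% × £17300.00 = £3690.09
Total regional income tax: £95.85 + £3690.09 = £3785.94

£3785.94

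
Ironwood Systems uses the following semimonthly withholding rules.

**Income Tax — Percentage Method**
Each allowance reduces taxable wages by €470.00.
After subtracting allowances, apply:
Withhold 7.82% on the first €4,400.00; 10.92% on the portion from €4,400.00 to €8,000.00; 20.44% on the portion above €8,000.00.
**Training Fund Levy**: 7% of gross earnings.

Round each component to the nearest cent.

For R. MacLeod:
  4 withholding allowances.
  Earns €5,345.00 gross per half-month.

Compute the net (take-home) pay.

€4,699.89

Income Tax: taxable = €5,345.00 − 4×€470.00 = €3,465.00
  7.82% × €3,465.00 = €270.96
Training Fund Levy: 7% × €5,345.00 = €374.15
Total withheld: €270.96 + €374.15 = €645.11
Net pay: €5,345.00 − €645.11 = €4,699.89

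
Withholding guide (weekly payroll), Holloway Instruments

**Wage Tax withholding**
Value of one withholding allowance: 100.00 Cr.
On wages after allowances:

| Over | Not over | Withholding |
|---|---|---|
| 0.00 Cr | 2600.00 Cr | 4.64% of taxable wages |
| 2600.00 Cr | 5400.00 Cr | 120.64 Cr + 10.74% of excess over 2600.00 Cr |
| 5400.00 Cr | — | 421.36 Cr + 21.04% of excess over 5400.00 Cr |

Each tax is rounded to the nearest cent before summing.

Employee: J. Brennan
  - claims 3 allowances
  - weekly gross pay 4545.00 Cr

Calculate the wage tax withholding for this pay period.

Wage Tax: taxable = 4545.00 Cr − 3×100.00 Cr = 4245.00 Cr
  120.64 Cr + 10.74% × (4245.00 Cr − 2600.00 Cr) = 120.64 Cr + 10.74% × 1645.00 Cr = 297.31 Cr

297.31 Cr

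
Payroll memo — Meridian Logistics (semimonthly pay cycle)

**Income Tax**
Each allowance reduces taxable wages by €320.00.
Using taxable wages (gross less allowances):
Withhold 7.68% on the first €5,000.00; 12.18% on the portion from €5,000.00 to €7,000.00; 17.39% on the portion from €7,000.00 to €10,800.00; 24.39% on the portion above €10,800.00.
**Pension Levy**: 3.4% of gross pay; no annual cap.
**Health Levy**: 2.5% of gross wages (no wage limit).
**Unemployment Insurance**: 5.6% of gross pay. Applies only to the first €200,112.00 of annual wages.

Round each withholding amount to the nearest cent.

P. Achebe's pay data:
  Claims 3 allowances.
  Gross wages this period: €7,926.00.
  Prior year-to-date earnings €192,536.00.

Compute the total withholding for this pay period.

Income Tax: taxable = €7,926.00 − 3×€320.00 = €6,966.00
  €384.00 + 12.18% × (€6,966.00 − €5,000.00) = €384.00 + 12.18% × €1,966.00 = €623.46
Pension Levy: 3.4% × €7,926.00 = €269.48
Health Levy: 2.5% × €7,926.00 = €198.15
Unemployment Insurance: cap €200,112.00 − YTD €192,536.00 = €7,576.00 subject; 5.6% × €7,576.00 = €424.26
Total: €623.46 + €269.48 + €198.15 + €424.26 = €1,515.35

€1,515.35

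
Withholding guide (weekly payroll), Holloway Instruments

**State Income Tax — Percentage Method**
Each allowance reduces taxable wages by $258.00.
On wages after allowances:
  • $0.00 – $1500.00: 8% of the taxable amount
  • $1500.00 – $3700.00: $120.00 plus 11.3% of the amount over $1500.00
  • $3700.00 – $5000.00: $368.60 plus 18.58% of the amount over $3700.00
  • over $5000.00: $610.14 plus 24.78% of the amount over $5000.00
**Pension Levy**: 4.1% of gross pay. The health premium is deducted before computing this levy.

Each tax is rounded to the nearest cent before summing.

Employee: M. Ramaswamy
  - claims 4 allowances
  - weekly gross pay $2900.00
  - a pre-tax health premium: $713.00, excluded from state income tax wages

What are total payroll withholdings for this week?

$182.07

State Income Tax: taxable = $2900.00 − $713.00 − 4×$258.00 = $1155.00
  8% × $1155.00 = $92.40
Pension Levy: 4.1% × $2187.00 = $89.67
Total: $92.40 + $89.67 = $182.07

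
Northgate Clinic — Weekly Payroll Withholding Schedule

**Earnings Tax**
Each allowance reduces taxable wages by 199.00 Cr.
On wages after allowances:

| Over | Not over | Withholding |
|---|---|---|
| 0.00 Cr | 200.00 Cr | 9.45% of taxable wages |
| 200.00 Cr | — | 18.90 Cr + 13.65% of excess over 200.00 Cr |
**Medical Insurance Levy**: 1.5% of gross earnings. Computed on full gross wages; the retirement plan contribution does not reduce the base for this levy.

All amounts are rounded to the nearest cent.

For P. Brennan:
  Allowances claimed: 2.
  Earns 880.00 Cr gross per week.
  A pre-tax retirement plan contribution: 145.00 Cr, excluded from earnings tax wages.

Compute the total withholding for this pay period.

50.80 Cr

Earnings Tax: taxable = 880.00 Cr − 145.00 Cr − 2×199.00 Cr = 337.00 Cr
  18.90 Cr + 13.65% × (337.00 Cr − 200.00 Cr) = 18.90 Cr + 13.65% × 137.00 Cr = 37.60 Cr
Medical Insurance Levy: 1.5% × 880.00 Cr = 13.20 Cr
Total: 37.60 Cr + 13.20 Cr = 50.80 Cr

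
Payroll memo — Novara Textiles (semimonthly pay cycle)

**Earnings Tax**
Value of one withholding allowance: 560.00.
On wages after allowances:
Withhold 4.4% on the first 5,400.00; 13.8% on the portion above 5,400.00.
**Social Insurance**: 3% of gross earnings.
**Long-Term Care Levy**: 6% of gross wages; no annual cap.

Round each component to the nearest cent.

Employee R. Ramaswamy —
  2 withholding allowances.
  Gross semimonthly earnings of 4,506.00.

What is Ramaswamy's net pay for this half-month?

3,951.48

Earnings Tax: taxable = 4,506.00 − 2×560.00 = 3,386.00
  4.4% × 3,386.00 = 148.98
Social Insurance: 3% × 4,506.00 = 135.18
Long-Term Care Levy: 6% × 4,506.00 = 270.36
Total withheld: 148.98 + 135.18 + 270.36 = 554.52
Net pay: 4,506.00 − 554.52 = 3,951.48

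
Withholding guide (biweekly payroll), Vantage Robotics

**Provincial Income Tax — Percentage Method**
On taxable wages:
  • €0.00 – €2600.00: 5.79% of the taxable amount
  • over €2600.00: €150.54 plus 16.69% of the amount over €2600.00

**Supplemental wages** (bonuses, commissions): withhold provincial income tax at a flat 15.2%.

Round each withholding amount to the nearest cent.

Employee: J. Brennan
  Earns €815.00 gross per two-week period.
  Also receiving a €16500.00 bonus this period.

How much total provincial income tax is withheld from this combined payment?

€2555.19

Provincial Income Tax: taxable = €815.00
  5.79% × €815.00 = €47.19
Supplemental (15.2% flat on bonus): 15.2% × €16500.00 = €2508.00
Total provincial income tax: €47.19 + €2508.00 = €2555.19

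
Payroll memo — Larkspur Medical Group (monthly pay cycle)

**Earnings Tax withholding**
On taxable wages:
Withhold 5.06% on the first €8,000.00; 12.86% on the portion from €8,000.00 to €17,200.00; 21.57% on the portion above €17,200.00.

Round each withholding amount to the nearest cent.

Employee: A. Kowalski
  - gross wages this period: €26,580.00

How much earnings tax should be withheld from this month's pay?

€3,611.19

Earnings Tax: taxable = €26,580.00
  €1,587.92 + 21.57% × (€26,580.00 − €17,200.00) = €1,587.92 + 21.57% × €9,380.00 = €3,611.19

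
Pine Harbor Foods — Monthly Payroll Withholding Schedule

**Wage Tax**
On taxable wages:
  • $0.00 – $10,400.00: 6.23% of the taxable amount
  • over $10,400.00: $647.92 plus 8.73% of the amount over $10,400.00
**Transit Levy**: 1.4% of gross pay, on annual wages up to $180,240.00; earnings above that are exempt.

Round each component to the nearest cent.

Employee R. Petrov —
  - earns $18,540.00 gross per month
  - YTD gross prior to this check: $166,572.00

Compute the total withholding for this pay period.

$1,549.89

Wage Tax: taxable = $18,540.00
  $647.92 + 8.73% × ($18,540.00 − $10,400.00) = $647.92 + 8.73% × $8,140.00 = $1,358.54
Transit Levy: cap $180,240.00 − YTD $166,572.00 = $13,668.00 subject; 1.4% × $13,668.00 = $191.35
Total: $1,358.54 + $191.35 = $1,549.89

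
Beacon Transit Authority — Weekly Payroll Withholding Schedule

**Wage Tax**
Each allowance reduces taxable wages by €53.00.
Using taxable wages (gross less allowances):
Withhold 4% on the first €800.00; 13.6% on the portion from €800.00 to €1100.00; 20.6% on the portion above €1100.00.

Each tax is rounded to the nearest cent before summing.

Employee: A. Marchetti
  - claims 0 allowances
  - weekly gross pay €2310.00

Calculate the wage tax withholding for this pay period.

€322.06

Wage Tax: taxable = €2310.00
  €72.80 + 20.6% × (€2310.00 − €1100.00) = €72.80 + 20.6% × €1210.00 = €322.06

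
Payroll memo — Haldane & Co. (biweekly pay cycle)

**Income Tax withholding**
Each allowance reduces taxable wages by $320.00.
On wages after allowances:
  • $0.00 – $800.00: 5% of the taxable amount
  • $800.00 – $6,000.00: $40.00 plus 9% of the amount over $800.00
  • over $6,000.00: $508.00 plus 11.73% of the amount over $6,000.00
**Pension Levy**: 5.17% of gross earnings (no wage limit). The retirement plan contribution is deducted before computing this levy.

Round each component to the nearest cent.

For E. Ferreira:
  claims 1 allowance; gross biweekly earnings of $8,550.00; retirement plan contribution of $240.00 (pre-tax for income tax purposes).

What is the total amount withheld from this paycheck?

$1,171.06

Income Tax: taxable = $8,550.00 − $240.00 − 1×$320.00 = $7,990.00
  $508.00 + 11.73% × ($7,990.00 − $6,000.00) = $508.00 + 11.73% × $1,990.00 = $741.43
Pension Levy: 5.17% × $8,310.00 = $429.63
Total: $741.43 + $429.63 = $1,171.06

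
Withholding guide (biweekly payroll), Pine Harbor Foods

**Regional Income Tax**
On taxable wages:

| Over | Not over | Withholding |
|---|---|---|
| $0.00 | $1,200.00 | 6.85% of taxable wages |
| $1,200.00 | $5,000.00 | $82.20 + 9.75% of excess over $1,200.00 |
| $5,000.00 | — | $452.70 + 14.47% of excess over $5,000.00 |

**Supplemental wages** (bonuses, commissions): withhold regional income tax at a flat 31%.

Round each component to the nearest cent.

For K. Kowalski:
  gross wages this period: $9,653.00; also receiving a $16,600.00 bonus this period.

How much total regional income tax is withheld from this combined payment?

$6,271.99

Regional Income Tax: taxable = $9,653.00
  $452.70 + 14.47% × ($9,653.00 − $5,000.00) = $452.70 + 14.47% × $4,653.00 = $1,125.99
Supplemental (31% flat on bonus): 31% × $16,600.00 = $5,146.00
Total regional income tax: $1,125.99 + $5,146.00 = $6,271.99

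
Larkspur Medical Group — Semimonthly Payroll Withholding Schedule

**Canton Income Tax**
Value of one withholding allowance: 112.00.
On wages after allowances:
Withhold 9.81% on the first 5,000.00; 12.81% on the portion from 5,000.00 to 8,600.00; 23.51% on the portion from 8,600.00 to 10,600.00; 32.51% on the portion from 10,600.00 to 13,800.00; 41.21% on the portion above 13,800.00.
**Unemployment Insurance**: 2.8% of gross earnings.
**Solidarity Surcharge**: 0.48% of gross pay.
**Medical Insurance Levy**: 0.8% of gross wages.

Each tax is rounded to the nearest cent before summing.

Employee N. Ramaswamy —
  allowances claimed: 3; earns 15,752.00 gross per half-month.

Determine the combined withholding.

3,770.82

Canton Income Tax: taxable = 15,752.00 − 3×112.00 = 15,416.00
  2,462.18 + 41.21% × (15,416.00 − 13,800.00) = 2,462.18 + 41.21% × 1,616.00 = 3,128.13
Unemployment Insurance: 2.8% × 15,752.00 = 441.06
Solidarity Surcharge: 0.48% × 15,752.00 = 75.61
Medical Insurance Levy: 0.8% × 15,752.00 = 126.02
Total: 3,128.13 + 441.06 + 75.61 + 126.02 = 3,770.82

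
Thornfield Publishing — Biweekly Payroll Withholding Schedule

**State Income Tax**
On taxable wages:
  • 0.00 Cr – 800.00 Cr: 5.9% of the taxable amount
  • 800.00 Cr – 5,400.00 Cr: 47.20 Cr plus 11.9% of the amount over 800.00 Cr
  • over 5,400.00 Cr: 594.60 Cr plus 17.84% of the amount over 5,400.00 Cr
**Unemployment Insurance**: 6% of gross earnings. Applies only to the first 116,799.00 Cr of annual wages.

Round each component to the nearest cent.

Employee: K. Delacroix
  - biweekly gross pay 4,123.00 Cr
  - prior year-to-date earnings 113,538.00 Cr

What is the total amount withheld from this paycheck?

638.30 Cr

State Income Tax: taxable = 4,123.00 Cr
  47.20 Cr + 11.9% × (4,123.00 Cr − 800.00 Cr) = 47.20 Cr + 11.9% × 3,323.00 Cr = 442.64 Cr
Unemployment Insurance: cap 116,799.00 Cr − YTD 113,538.00 Cr = 3,261.00 Cr subject; 6% × 3,261.00 Cr = 195.66 Cr
Total: 442.64 Cr + 195.66 Cr = 638.30 Cr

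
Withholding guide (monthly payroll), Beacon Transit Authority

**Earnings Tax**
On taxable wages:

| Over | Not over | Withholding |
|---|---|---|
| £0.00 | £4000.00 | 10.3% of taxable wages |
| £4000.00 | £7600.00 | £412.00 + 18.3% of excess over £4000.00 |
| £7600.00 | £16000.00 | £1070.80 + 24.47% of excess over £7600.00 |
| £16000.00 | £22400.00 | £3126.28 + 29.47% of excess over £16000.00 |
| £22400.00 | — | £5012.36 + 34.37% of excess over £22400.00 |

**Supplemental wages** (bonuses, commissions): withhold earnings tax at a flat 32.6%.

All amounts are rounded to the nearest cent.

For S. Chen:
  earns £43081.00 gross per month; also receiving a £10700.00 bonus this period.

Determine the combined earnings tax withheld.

Earnings Tax: taxable = £43081.00
  £5012.36 + 34.37% × (£43081.00 − £22400.00) = £5012.36 + 34.37% × £20681.00 = £12120.42
Supplemental (32.6% flat on bonus): 32.6% × £10700.00 = £3488.20
Total earnings tax: £12120.42 + £3488.20 = £15608.62

£15608.62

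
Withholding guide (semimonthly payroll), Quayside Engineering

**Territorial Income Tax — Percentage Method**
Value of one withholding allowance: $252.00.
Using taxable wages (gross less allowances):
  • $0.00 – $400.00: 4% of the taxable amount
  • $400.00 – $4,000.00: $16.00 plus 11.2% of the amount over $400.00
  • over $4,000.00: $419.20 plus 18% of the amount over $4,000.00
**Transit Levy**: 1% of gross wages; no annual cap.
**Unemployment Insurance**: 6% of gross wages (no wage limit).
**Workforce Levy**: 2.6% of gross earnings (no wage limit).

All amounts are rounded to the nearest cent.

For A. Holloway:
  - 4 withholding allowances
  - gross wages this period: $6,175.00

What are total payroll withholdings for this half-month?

Territorial Income Tax: taxable = $6,175.00 − 4×$252.00 = $5,167.00
  $419.20 + 18% × ($5,167.00 − $4,000.00) = $419.20 + 18% × $1,167.00 = $629.26
Transit Levy: 1% × $6,175.00 = $61.75
Unemployment Insurance: 6% × $6,175.00 = $370.50
Workforce Levy: 2.6% × $6,175.00 = $160.55
Total: $629.26 + $61.75 + $370.50 + $160.55 = $1,222.06

$1,222.06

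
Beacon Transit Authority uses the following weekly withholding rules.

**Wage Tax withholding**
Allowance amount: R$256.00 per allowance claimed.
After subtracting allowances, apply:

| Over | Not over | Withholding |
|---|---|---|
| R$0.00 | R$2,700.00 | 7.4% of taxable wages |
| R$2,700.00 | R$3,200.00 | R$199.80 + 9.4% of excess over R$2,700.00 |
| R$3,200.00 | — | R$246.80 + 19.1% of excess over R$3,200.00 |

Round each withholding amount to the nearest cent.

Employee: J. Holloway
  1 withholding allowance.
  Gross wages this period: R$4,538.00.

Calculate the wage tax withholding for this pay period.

R$453.46

Wage Tax: taxable = R$4,538.00 − 1×R$256.00 = R$4,282.00
  R$246.80 + 19.1% × (R$4,282.00 − R$3,200.00) = R$246.80 + 19.1% × R$1,082.00 = R$453.46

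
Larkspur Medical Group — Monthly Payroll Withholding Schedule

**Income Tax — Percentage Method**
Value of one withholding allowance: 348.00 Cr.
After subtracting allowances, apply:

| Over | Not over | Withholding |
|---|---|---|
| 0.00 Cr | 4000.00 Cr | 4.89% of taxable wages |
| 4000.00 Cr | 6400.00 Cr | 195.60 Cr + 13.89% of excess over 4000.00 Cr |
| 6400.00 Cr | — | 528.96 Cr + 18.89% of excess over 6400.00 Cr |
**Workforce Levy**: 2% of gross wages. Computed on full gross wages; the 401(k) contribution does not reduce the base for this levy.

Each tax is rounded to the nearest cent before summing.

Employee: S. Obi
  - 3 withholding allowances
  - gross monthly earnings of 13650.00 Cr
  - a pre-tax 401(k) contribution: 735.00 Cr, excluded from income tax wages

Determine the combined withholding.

Income Tax: taxable = 13650.00 Cr − 735.00 Cr − 3×348.00 Cr = 11871.00 Cr
  528.96 Cr + 18.89% × (11871.00 Cr − 6400.00 Cr) = 528.96 Cr + 18.89% × 5471.00 Cr = 1562.43 Cr
Workforce Levy: 2% × 13650.00 Cr = 273.00 Cr
Total: 1562.43 Cr + 273.00 Cr = 1835.43 Cr

1835.43 Cr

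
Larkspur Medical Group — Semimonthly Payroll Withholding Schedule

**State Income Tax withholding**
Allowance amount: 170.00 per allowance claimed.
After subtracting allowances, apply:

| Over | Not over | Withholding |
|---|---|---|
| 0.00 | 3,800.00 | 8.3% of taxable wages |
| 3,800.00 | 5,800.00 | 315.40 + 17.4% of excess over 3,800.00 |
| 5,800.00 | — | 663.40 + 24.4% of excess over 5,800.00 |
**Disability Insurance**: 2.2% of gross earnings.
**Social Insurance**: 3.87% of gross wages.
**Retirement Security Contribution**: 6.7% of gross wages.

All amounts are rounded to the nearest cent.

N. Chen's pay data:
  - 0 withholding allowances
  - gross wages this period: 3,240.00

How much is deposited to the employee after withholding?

State Income Tax: taxable = 3,240.00
  8.3% × 3,240.00 = 268.92
Disability Insurance: 2.2% × 3,240.00 = 71.28
Social Insurance: 3.87% × 3,240.00 = 125.39
Retirement Security Contribution: 6.7% × 3,240.00 = 217.08
Total withheld: 268.92 + 71.28 + 125.39 + 217.08 = 682.67
Net pay: 3,240.00 − 682.67 = 2,557.33

2,557.33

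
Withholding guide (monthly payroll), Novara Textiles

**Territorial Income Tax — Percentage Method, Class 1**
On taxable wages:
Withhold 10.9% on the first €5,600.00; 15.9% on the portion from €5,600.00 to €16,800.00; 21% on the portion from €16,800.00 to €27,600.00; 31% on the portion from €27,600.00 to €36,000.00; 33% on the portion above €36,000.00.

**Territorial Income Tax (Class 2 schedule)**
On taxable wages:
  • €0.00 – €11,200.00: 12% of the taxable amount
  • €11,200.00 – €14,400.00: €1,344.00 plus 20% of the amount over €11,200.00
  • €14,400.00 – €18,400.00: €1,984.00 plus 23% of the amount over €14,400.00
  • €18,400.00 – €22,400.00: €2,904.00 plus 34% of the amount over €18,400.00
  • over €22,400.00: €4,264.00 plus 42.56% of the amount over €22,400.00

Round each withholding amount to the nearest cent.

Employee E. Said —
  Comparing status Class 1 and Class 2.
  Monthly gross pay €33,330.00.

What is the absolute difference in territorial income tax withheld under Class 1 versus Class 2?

Territorial Income Tax (Class 1): taxable = €33,330.00
  €4,659.20 + 31% × (€33,330.00 − €27,600.00) = €4,659.20 + 31% × €5,730.00 = €6,435.50
Territorial Income Tax (Class 2): taxable = €33,330.00
  €4,264.00 + 42.56% × (€33,330.00 − €22,400.00) = €4,264.00 + 42.56% × €10,930.00 = €8,915.81
Difference: |€6,435.50 − €8,915.81| = €2,480.31 (higher under Class 2)

€2,480.31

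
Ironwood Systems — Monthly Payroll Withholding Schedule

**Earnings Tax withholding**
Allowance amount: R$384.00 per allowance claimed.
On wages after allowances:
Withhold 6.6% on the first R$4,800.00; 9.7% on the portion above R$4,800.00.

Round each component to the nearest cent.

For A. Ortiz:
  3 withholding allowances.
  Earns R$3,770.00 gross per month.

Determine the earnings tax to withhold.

R$172.79

Earnings Tax: taxable = R$3,770.00 − 3×R$384.00 = R$2,618.00
  6.6% × R$2,618.00 = R$172.79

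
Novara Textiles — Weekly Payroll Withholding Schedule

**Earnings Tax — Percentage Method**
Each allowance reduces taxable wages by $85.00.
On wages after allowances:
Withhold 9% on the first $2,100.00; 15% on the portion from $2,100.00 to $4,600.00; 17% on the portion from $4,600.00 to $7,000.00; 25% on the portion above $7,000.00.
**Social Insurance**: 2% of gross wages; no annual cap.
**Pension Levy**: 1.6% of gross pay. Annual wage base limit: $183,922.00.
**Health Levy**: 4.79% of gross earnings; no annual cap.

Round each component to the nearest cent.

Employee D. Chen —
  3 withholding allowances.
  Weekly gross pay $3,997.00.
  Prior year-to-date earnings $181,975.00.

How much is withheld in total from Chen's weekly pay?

Earnings Tax: taxable = $3,997.00 − 3×$85.00 = $3,742.00
  $189.00 + 15% × ($3,742.00 − $2,100.00) = $189.00 + 15% × $1,642.00 = $435.30
Social Insurance: 2% × $3,997.00 = $79.94
Pension Levy: cap $183,922.00 − YTD $181,975.00 = $1,947.00 subject; 1.6% × $1,947.00 = $31.15
Health Levy: 4.79% × $3,997.00 = $191.46
Total: $435.30 + $79.94 + $31.15 + $191.46 = $737.85

$737.85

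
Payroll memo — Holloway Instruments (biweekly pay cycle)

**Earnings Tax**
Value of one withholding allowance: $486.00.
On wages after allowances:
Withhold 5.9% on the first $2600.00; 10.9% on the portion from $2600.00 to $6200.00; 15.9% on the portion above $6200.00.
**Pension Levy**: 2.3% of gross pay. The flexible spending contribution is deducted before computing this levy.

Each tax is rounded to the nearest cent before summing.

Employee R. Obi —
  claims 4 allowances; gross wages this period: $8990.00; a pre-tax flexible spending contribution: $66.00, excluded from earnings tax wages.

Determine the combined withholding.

Earnings Tax: taxable = $8990.00 − $66.00 − 4×$486.00 = $6980.00
  $545.80 + 15.9% × ($6980.00 − $6200.00) = $545.80 + 15.9% × $780.00 = $669.82
Pension Levy: 2.3% × $8924.00 = $205.25
Total: $669.82 + $205.25 = $875.07

$875.07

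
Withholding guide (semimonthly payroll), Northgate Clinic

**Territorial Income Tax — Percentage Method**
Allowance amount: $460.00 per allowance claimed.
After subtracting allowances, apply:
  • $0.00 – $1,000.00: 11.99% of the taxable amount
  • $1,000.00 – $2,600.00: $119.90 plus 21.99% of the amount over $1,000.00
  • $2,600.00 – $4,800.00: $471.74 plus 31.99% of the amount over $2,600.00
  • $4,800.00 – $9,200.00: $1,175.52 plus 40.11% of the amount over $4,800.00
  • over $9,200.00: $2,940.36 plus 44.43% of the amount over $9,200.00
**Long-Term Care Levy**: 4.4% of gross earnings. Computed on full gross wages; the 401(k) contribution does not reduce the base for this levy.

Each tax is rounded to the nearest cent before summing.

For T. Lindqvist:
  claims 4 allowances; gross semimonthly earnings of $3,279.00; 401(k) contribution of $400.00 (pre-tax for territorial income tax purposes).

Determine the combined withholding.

Territorial Income Tax: taxable = $3,279.00 − $400.00 − 4×$460.00 = $1,039.00
  $119.90 + 21.99% × ($1,039.00 − $1,000.00) = $119.90 + 21.99% × $39.00 = $128.48
Long-Term Care Levy: 4.4% × $3,279.00 = $144.28
Total: $128.48 + $144.28 = $272.76

$272.76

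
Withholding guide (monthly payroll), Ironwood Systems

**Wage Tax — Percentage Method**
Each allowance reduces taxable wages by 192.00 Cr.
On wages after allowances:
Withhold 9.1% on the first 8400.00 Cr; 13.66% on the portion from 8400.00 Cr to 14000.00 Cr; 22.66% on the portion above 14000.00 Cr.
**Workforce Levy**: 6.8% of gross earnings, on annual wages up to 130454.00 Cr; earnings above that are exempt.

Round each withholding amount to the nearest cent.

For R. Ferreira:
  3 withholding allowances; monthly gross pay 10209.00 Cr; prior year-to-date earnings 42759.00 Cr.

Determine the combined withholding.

1627.04 Cr

Wage Tax: taxable = 10209.00 Cr − 3×192.00 Cr = 9633.00 Cr
  764.40 Cr + 13.66% × (9633.00 Cr − 8400.00 Cr) = 764.40 Cr + 13.66% × 1233.00 Cr = 932.83 Cr
Workforce Levy: 6.8% × 10209.00 Cr = 694.21 Cr
Total: 932.83 Cr + 694.21 Cr = 1627.04 Cr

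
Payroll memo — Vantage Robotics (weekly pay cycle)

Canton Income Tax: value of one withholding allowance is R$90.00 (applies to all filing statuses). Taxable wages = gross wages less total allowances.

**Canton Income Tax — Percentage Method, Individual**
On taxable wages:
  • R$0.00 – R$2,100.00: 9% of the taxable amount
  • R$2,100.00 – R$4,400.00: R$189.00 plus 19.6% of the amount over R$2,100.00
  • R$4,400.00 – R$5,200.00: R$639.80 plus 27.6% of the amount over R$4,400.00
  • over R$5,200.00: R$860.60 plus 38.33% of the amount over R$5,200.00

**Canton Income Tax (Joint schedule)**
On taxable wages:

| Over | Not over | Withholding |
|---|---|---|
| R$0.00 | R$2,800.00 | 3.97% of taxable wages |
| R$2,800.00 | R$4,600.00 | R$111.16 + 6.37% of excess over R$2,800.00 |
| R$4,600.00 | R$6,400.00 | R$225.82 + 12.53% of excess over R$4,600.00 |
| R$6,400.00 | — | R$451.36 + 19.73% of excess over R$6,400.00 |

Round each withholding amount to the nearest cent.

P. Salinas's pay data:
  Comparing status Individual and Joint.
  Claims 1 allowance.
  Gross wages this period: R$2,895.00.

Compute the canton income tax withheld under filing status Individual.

R$327.18

Canton Income Tax (Individual): taxable = R$2,895.00 − 1×R$90.00 = R$2,805.00
  R$189.00 + 19.6% × (R$2,805.00 − R$2,100.00) = R$189.00 + 19.6% × R$705.00 = R$327.18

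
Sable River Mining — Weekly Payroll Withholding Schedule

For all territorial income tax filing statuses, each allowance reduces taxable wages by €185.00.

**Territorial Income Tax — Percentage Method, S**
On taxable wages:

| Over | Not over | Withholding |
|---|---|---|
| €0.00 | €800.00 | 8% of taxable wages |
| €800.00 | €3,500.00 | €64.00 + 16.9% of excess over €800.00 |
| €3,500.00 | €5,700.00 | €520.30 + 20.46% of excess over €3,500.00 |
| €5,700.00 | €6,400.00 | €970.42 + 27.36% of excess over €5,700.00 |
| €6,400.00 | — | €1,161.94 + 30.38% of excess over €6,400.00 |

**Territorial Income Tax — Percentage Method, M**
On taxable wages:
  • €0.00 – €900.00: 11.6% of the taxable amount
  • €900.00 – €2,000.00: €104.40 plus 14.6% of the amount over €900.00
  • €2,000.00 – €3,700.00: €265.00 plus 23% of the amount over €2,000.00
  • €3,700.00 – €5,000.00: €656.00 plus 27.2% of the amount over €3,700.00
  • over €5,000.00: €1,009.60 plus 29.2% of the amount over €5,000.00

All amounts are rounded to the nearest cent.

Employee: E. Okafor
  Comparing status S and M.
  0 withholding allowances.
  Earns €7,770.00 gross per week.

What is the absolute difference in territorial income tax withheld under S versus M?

Territorial Income Tax (S): taxable = €7,770.00
  €1,161.94 + 30.38% × (€7,770.00 − €6,400.00) = €1,161.94 + 30.38% × €1,370.00 = €1,578.15
Territorial Income Tax (M): taxable = €7,770.00
  €1,009.60 + 29.2% × (€7,770.00 − €5,000.00) = €1,009.60 + 29.2% × €2,770.00 = €1,818.44
Difference: |€1,578.15 − €1,818.44| = €240.29 (higher under M)

€240.29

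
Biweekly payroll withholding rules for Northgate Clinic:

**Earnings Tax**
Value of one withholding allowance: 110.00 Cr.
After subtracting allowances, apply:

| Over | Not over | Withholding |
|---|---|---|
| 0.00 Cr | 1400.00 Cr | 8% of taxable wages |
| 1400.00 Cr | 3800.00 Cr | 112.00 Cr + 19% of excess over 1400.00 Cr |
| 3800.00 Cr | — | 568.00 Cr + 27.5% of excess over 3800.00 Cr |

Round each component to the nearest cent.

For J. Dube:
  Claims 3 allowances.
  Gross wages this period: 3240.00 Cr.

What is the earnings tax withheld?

Earnings Tax: taxable = 3240.00 Cr − 3×110.00 Cr = 2910.00 Cr
  112.00 Cr + 19% × (2910.00 Cr − 1400.00 Cr) = 112.00 Cr + 19% × 1510.00 Cr = 398.90 Cr

398.90 Cr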